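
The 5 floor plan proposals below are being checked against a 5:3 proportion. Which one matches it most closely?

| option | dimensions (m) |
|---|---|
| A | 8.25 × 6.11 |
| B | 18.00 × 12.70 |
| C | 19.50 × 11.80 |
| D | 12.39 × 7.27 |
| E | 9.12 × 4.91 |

Ratios (long/short): A ≈ 1.350; B ≈ 1.417; C ≈ 1.653; D ≈ 1.704; E ≈ 1.857.
5:3 ≈ 1.667; option C is nearest (Δ 0.014).

C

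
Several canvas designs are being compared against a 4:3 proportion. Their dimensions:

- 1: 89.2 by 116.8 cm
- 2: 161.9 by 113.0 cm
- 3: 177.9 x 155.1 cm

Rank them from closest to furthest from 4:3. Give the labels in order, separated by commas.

1, 2, 3

1: 116.8/89.2 ≈ 1.309 → |1.309 − 1.333| = 0.024
2: 161.9/113.0 ≈ 1.433 → |1.433 − 1.333| = 0.100
3: 177.9/155.1 ≈ 1.147 → |1.147 − 1.333| = 0.186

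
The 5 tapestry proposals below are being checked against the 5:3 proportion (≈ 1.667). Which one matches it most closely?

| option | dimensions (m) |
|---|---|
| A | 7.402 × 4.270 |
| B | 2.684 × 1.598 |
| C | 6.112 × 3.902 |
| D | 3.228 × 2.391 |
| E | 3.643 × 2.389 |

Ratios (long/short): A ≈ 1.733; B ≈ 1.680; C ≈ 1.566; D ≈ 1.350; E ≈ 1.525.
5:3 ≈ 1.667; option B is nearest (Δ 0.013).

B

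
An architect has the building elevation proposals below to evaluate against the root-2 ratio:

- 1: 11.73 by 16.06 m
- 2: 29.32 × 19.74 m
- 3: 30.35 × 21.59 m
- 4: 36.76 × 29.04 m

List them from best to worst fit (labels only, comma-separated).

3, 1, 2, 4

Ratios: 1 = 16.06 / 11.73 ≈ 1.369; 2 = 29.32 / 19.74 ≈ 1.485; 3 = 30.35 / 21.59 ≈ 1.406; 4 = 36.76 / 29.04 ≈ 1.266.
|Δ from 1.414|: 1 0.045; 2 0.071; 3 0.008; 4 0.148.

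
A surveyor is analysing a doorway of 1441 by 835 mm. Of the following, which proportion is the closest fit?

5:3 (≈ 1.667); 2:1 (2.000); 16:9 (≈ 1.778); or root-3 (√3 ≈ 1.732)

1441/835 ≈ 1.726. Nearest candidates are root-3 (1.732, off by 0.006) and 16:9 (1.778, off by 0.052).

root-3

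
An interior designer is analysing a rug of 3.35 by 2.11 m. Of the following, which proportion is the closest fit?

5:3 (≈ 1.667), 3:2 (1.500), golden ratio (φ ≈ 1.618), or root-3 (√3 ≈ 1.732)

3.35/2.11 ≈ 1.588. Nearest candidates are golden ratio (1.618, off by 0.030) and 5:3 (1.667, off by 0.079).

golden ratio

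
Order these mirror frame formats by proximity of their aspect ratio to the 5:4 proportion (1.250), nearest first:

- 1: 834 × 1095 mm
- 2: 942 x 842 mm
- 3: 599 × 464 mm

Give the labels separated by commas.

3, 1, 2

1: 1095/834 ≈ 1.313 → |1.313 − 1.250| = 0.063
2: 942/842 ≈ 1.119 → |1.119 − 1.250| = 0.131
3: 599/464 ≈ 1.291 → |1.291 − 1.250| = 0.041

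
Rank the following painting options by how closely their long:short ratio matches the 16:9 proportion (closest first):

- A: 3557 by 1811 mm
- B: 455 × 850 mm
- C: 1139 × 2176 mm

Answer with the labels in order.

Ratios: A = 3557 / 1811 ≈ 1.964; B = 850 / 455 ≈ 1.868; C = 2176 / 1139 ≈ 1.910.
|Δ from 1.778|: A 0.186; B 0.090; C 0.132.

B, C, A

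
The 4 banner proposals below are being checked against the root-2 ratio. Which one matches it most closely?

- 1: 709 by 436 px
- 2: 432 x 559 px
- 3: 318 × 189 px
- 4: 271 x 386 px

Target root-2 ≈ 1.414.
1: 1.626 (Δ0.212)  2: 1.294 (Δ0.120)  3: 1.683 (Δ0.269)  4: 1.424 (Δ0.010)

4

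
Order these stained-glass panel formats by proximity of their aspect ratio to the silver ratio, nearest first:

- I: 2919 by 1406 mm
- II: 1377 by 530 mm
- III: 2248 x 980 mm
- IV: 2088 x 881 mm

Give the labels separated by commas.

Ratios: I = 2919 / 1406 ≈ 2.076; II = 1377 / 530 ≈ 2.598; III = 2248 / 980 ≈ 2.294; IV = 2088 / 881 ≈ 2.370.
|Δ from 2.414|: I 0.338; II 0.184; III 0.120; IV 0.044.

IV, III, II, I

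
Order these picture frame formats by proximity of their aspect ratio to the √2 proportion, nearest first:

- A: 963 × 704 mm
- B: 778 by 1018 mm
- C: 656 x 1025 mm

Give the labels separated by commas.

A: 963/704 ≈ 1.368 → |1.368 − 1.414| = 0.046
B: 1018/778 ≈ 1.308 → |1.308 − 1.414| = 0.106
C: 1025/656 ≈ 1.562 → |1.562 − 1.414| = 0.148

A, B, C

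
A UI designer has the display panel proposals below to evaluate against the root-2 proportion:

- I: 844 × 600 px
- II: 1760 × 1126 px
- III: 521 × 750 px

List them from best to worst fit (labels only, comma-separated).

I, III, II

I: 844/600 ≈ 1.407 → |1.407 − 1.414| = 0.007
II: 1760/1126 ≈ 1.563 → |1.563 − 1.414| = 0.149
III: 750/521 ≈ 1.440 → |1.440 − 1.414| = 0.026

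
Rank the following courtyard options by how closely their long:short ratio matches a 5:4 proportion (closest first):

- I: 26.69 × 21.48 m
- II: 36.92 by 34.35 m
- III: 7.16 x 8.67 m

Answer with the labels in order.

Ratios: I = 26.69 / 21.48 ≈ 1.243; II = 36.92 / 34.35 ≈ 1.075; III = 8.67 / 7.16 ≈ 1.211.
|Δ from 1.250|: I 0.007; II 0.175; III 0.039.

I, III, II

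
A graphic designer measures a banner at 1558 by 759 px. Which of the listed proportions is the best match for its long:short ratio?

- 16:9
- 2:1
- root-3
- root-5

1558/759 ≈ 2.053. Nearest candidates are 2:1 (2.000, off by 0.053) and root-5 (2.236, off by 0.183).

2:1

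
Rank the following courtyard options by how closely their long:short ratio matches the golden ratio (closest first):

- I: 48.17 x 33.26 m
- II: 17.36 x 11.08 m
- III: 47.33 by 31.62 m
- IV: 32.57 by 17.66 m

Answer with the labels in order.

II, III, I, IV

I: 48.17/33.26 ≈ 1.448 → |1.448 − 1.618| = 0.170
II: 17.36/11.08 ≈ 1.567 → |1.567 − 1.618| = 0.051
III: 47.33/31.62 ≈ 1.497 → |1.497 − 1.618| = 0.121
IV: 32.57/17.66 ≈ 1.844 → |1.844 − 1.618| = 0.226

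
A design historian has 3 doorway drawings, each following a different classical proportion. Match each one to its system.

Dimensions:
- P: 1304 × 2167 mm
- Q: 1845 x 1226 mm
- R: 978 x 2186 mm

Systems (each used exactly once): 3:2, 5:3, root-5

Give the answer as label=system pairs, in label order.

P=5:3, Q=3:2, R=root-5

Ratios: P ≈ 1.662; Q ≈ 1.505; R ≈ 2.235.
Targets: 3:2 ≈ 1.500; 5:3 ≈ 1.667; root-5 ≈ 2.236.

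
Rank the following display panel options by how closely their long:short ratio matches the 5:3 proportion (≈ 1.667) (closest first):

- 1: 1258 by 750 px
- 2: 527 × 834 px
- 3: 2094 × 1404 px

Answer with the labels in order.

Ratios: 1 = 1258 / 750 ≈ 1.677; 2 = 834 / 527 ≈ 1.583; 3 = 2094 / 1404 ≈ 1.491.
|Δ from 1.667|: 1 0.010; 2 0.084; 3 0.176.

1, 2, 3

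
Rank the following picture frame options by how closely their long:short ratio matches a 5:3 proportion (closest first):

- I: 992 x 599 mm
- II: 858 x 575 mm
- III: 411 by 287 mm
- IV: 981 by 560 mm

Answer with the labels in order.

I, IV, II, III

I: 992/599 ≈ 1.656 → |1.656 − 1.667| = 0.011
II: 858/575 ≈ 1.492 → |1.492 − 1.667| = 0.175
III: 411/287 ≈ 1.432 → |1.432 − 1.667| = 0.235
IV: 981/560 ≈ 1.752 → |1.752 − 1.667| = 0.085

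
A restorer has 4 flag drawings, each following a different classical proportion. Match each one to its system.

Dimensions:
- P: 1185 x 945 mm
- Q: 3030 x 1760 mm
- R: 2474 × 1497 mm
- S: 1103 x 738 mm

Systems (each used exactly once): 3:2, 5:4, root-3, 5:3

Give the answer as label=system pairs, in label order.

Ratios: P ≈ 1.254; Q ≈ 1.722; R ≈ 1.653; S ≈ 1.495.
Targets: 3:2 ≈ 1.500; 5:4 ≈ 1.250; root-3 ≈ 1.732; 5:3 ≈ 1.667.

P=5:4, Q=root-3, R=5:3, S=3:2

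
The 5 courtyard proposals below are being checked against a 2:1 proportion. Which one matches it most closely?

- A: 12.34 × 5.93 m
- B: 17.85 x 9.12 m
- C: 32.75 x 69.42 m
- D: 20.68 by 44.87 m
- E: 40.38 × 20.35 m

E

Target 2:1 ≈ 2.000.
A: 2.081 (Δ0.081)  B: 1.957 (Δ0.043)  C: 2.120 (Δ0.120)  D: 2.170 (Δ0.170)  E: 1.984 (Δ0.016)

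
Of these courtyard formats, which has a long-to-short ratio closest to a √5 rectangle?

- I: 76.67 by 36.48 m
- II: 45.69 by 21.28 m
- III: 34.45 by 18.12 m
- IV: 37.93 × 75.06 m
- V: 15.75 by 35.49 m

V

Target root-5 ≈ 2.236.
I: 2.102 (Δ0.134)  II: 2.147 (Δ0.089)  III: 1.901 (Δ0.335)  IV: 1.979 (Δ0.257)  V: 2.253 (Δ0.017)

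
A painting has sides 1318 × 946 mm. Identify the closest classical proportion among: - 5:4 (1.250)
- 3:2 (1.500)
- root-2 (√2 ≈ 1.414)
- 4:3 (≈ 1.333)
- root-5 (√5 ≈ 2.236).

1318/946 ≈ 1.393. Nearest candidates are root-2 (1.414, off by 0.021) and 4:3 (1.333, off by 0.060).

root-2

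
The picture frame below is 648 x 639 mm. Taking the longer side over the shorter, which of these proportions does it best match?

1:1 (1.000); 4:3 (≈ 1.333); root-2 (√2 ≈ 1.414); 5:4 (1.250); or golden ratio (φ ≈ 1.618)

1:1

648/639 ≈ 1.014. Nearest candidates are 1:1 (1.000, off by 0.014) and 5:4 (1.250, off by 0.236).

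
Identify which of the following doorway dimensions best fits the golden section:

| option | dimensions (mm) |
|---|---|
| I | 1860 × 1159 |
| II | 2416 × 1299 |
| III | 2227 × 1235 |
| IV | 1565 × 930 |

Ratios (long/short): I ≈ 1.605; II ≈ 1.860; III ≈ 1.803; IV ≈ 1.683.
golden ratio ≈ 1.618; option I is nearest (Δ 0.013).

I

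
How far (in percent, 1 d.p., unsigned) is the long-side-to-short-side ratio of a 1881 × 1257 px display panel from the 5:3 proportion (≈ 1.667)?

Ratio = 1881 / 1257 ≈ 1.4964.
Ideal 5:3 ≈ 1.6667. |1.4964 − 1.6667| / 1.6667 ≈ 10.22% → 10.2%.

10.2%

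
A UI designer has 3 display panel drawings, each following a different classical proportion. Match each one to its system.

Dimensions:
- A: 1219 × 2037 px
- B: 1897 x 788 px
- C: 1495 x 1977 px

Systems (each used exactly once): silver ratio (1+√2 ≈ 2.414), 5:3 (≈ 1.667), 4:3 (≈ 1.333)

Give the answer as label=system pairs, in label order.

A=5:3, B=silver ratio, C=4:3

A = 2037/1219 ≈ 1.671 → 5:3 (1.667)
B = 1897/788 ≈ 2.407 → silver ratio (2.414)
C = 1977/1495 ≈ 1.322 → 4:3 (1.333)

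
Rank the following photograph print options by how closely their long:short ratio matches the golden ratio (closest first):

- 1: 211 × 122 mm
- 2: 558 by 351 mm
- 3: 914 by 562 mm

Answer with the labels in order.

3, 2, 1

Ratios: 1 = 211 / 122 ≈ 1.730; 2 = 558 / 351 ≈ 1.590; 3 = 914 / 562 ≈ 1.626.
|Δ from 1.618|: 1 0.112; 2 0.028; 3 0.008.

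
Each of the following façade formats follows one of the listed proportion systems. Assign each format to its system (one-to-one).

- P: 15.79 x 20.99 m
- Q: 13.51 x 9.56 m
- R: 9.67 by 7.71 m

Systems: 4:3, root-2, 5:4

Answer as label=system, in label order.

P = 20.99/15.79 ≈ 1.329 → 4:3 (1.333)
Q = 13.51/9.56 ≈ 1.413 → root-2 (1.414)
R = 9.67/7.71 ≈ 1.254 → 5:4 (1.250)

P=4:3, Q=root-2, R=5:4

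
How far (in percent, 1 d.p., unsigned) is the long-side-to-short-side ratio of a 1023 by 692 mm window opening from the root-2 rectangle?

4.5%

Ratio = 1023 / 692 ≈ 1.4783.
Ideal root-2 ≈ 1.4142. |1.4783 − 1.4142| / 1.4142 ≈ 4.53% → 4.5%.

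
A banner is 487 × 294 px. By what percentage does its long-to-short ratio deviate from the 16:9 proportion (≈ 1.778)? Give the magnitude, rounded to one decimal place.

Ratio = 487 / 294 ≈ 1.6565.
Ideal 16:9 ≈ 1.7778. |1.6565 − 1.7778| / 1.7778 ≈ 6.82% → 6.8%.

6.8%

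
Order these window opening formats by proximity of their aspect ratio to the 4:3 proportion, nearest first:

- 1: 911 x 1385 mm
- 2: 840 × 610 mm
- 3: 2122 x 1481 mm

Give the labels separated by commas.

2, 3, 1

1: 1385/911 ≈ 1.520 → |1.520 − 1.333| = 0.187
2: 840/610 ≈ 1.377 → |1.377 − 1.333| = 0.044
3: 2122/1481 ≈ 1.433 → |1.433 − 1.333| = 0.100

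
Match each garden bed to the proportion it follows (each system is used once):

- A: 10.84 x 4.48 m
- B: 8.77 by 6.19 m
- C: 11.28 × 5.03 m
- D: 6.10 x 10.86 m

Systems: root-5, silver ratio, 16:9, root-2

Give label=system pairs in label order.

A=silver ratio, B=root-2, C=root-5, D=16:9

Ratios: A ≈ 2.420; B ≈ 1.417; C ≈ 2.243; D ≈ 1.780.
Targets: root-5 ≈ 2.236; silver ratio ≈ 2.414; 16:9 ≈ 1.778; root-2 ≈ 1.414.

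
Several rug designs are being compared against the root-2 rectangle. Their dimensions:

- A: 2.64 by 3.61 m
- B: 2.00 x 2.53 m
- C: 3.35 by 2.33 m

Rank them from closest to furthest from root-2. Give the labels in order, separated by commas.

A: 3.61/2.64 ≈ 1.367 → |1.367 − 1.414| = 0.047
B: 2.53/2.00 ≈ 1.265 → |1.265 − 1.414| = 0.149
C: 3.35/2.33 ≈ 1.438 → |1.438 − 1.414| = 0.024

C, A, B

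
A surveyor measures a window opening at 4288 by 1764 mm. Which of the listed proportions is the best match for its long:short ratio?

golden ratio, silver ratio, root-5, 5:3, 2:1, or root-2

Ratio = 4288 / 1764 ≈ 2.431.
Distances: golden ratio 1.618 (Δ 0.813); silver ratio 2.414 (Δ 0.017); root-5 2.236 (Δ 0.195); 5:3 1.667 (Δ 0.764); 2:1 2.000 (Δ 0.431); root-2 1.414 (Δ 1.017).

silver ratio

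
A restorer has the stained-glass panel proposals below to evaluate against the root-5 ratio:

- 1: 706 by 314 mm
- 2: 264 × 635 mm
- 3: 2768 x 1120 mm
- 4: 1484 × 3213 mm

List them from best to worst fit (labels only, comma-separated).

Ratios: 1 = 706 / 314 ≈ 2.248; 2 = 635 / 264 ≈ 2.405; 3 = 2768 / 1120 ≈ 2.471; 4 = 3213 / 1484 ≈ 2.165.
|Δ from 2.236|: 1 0.012; 2 0.169; 3 0.235; 4 0.071.

1, 4, 2, 3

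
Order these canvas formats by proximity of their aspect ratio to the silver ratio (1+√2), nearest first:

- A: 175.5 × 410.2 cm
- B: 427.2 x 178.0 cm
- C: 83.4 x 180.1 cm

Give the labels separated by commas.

B, A, C

Ratios: A = 410.2 / 175.5 ≈ 2.337; B = 427.2 / 178.0 ≈ 2.400; C = 180.1 / 83.4 ≈ 2.159.
|Δ from 2.414|: A 0.077; B 0.014; C 0.255.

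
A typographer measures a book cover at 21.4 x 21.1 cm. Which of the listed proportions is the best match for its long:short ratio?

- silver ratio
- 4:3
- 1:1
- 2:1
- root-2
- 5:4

21.4/21.1 ≈ 1.014. Nearest candidates are 1:1 (1.000, off by 0.014) and 5:4 (1.250, off by 0.236).

1:1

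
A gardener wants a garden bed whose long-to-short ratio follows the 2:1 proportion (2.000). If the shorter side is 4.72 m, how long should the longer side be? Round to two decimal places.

2:1 = 2.00000.
Longer side = 4.72 × 2.00000 ≈ 9.4400 → 9.44 m.

9.44 m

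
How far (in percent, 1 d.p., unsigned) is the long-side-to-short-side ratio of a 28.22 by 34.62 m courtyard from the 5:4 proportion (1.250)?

Ratio = 34.62 / 28.22 ≈ 1.2268.
Ideal 5:4 = 1.2500. |1.2268 − 1.2500| / 1.2500 ≈ 1.86% → 1.9%.

1.9%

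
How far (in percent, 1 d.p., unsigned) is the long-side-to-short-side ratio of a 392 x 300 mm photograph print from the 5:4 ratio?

Ratio = 392 / 300 ≈ 1.3067.
Ideal 5:4 = 1.2500. |1.3067 − 1.2500| / 1.2500 ≈ 4.54% → 4.5%.

4.5%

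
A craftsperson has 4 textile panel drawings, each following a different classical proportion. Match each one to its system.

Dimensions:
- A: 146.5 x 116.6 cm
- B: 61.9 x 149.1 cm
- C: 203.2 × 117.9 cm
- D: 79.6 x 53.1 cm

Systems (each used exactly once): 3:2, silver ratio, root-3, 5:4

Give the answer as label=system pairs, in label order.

A=5:4, B=silver ratio, C=root-3, D=3:2

A = 146.5/116.6 ≈ 1.256 → 5:4 (1.250)
B = 149.1/61.9 ≈ 2.409 → silver ratio (2.414)
C = 203.2/117.9 ≈ 1.723 → root-3 (1.732)
D = 79.6/53.1 ≈ 1.499 → 3:2 (1.500)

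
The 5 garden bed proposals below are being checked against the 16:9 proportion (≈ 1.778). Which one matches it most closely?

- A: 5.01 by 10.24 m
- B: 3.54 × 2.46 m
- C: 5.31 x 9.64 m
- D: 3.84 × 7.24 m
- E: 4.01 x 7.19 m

E

Target 16:9 ≈ 1.778.
A: 2.044 (Δ0.266)  B: 1.439 (Δ0.339)  C: 1.815 (Δ0.037)  D: 1.885 (Δ0.107)  E: 1.793 (Δ0.015)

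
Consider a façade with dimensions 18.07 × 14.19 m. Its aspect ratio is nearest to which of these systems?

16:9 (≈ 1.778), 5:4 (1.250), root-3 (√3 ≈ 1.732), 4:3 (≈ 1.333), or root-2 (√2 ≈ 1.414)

5:4

Ratio = 18.07 / 14.19 ≈ 1.273.
Distances: 16:9 1.778 (Δ 0.505); 5:4 1.250 (Δ 0.023); root-3 1.732 (Δ 0.459); 4:3 1.333 (Δ 0.060); root-2 1.414 (Δ 0.141).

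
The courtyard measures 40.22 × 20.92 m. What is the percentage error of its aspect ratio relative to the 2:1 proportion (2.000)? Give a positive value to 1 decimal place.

3.9%

Ratio = 40.22 / 20.92 ≈ 1.9226.
Ideal 2:1 = 2.0000. |1.9226 − 2.0000| / 2.0000 ≈ 3.87% → 3.9%.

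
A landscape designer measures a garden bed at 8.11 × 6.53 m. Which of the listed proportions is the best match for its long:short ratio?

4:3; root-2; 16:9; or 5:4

5:4

Ratio = 8.11 / 6.53 ≈ 1.242.
Distances: 4:3 1.333 (Δ 0.091); root-2 1.414 (Δ 0.172); 16:9 1.778 (Δ 0.536); 5:4 1.250 (Δ 0.008).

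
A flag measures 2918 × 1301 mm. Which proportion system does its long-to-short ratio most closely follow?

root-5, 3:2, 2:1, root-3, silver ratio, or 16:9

root-5

2918/1301 ≈ 2.243. Nearest candidates are root-5 (2.236, off by 0.007) and silver ratio (2.414, off by 0.171).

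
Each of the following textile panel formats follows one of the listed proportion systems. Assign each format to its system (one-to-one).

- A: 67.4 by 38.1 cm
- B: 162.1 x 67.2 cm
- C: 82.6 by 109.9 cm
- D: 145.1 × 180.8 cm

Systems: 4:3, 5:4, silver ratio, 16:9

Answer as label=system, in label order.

A=16:9, B=silver ratio, C=4:3, D=5:4

Ratios: A ≈ 1.769; B ≈ 2.412; C ≈ 1.331; D ≈ 1.246.
Targets: 4:3 ≈ 1.333; 5:4 ≈ 1.250; silver ratio ≈ 2.414; 16:9 ≈ 1.778.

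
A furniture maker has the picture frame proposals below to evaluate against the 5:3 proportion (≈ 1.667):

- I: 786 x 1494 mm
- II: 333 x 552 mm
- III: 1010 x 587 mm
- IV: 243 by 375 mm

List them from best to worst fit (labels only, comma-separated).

Ratios: I = 1494 / 786 ≈ 1.901; II = 552 / 333 ≈ 1.658; III = 1010 / 587 ≈ 1.721; IV = 375 / 243 ≈ 1.543.
|Δ from 1.667|: I 0.234; II 0.009; III 0.054; IV 0.124.

II, III, IV, I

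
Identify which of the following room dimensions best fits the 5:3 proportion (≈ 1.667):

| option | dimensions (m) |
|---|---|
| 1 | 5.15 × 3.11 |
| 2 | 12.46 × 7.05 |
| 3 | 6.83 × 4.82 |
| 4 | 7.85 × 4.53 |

Target 5:3 ≈ 1.667.
1: 1.656 (Δ0.011)  2: 1.767 (Δ0.100)  3: 1.417 (Δ0.250)  4: 1.733 (Δ0.066)

1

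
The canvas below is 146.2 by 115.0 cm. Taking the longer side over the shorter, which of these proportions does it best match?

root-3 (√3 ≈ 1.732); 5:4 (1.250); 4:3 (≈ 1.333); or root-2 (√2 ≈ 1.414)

Ratio = 146.2 / 115.0 ≈ 1.271.
Distances: root-3 1.732 (Δ 0.461); 5:4 1.250 (Δ 0.021); 4:3 1.333 (Δ 0.062); root-2 1.414 (Δ 0.143).

5:4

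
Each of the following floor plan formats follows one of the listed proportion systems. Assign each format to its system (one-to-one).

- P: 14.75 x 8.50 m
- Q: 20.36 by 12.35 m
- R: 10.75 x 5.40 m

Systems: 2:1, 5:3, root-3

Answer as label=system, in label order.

P = 14.75/8.50 ≈ 1.735 → root-3 (1.732)
Q = 20.36/12.35 ≈ 1.649 → 5:3 (1.667)
R = 10.75/5.40 ≈ 1.991 → 2:1 (2.000)

P=root-3, Q=5:3, R=2:1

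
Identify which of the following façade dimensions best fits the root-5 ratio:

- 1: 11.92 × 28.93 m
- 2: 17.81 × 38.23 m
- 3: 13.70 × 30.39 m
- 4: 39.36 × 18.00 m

Target root-5 ≈ 2.236.
1: 2.427 (Δ0.191)  2: 2.147 (Δ0.089)  3: 2.218 (Δ0.018)  4: 2.187 (Δ0.049)

3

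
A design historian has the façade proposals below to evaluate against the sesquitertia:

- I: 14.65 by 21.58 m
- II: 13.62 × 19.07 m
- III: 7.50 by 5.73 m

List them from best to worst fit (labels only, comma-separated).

III, II, I

Ratios: I = 21.58 / 14.65 ≈ 1.473; II = 19.07 / 13.62 ≈ 1.400; III = 7.50 / 5.73 ≈ 1.309.
|Δ from 1.333|: I 0.140; II 0.067; III 0.024.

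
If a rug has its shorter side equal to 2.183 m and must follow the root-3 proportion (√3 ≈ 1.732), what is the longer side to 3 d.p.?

3.781 m

root-3 ≈ 1.73205.
Longer side = 2.183 × 1.73205 ≈ 3.78107 → 3.781 m.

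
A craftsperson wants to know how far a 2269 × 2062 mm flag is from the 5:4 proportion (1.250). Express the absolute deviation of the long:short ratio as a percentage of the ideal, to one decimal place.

12.0%

Ratio = 2269 / 2062 ≈ 1.1004.
Ideal 5:4 = 1.2500. |1.1004 − 1.2500| / 1.2500 ≈ 11.97% → 12.0%.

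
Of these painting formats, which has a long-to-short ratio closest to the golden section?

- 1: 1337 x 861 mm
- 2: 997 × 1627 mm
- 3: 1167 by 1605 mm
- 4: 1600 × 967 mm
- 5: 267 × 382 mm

Ratios (long/short): 1 ≈ 1.553; 2 ≈ 1.632; 3 ≈ 1.375; 4 ≈ 1.655; 5 ≈ 1.431.
golden ratio ≈ 1.618; option 2 is nearest (Δ 0.014).

2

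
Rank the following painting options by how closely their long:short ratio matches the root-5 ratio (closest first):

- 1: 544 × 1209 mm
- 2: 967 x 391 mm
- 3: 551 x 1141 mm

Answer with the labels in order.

Ratios: 1 = 1209 / 544 ≈ 2.222; 2 = 967 / 391 ≈ 2.473; 3 = 1141 / 551 ≈ 2.071.
|Δ from 2.236|: 1 0.014; 2 0.237; 3 0.165.

1, 3, 2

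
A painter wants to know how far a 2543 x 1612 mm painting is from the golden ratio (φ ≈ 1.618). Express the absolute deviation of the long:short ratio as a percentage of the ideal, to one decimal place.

Ratio = 2543 / 1612 ≈ 1.5775.
Ideal golden ratio ≈ 1.6180. |1.5775 − 1.6180| / 1.6180 ≈ 2.50% → 2.5%.

2.5%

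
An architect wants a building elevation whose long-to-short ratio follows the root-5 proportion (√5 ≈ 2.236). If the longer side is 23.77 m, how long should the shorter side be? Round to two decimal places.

10.63 m

root-5 ≈ 2.23607.
Shorter side = 23.77 ÷ 2.23607 ≈ 10.6303 → 10.63 m.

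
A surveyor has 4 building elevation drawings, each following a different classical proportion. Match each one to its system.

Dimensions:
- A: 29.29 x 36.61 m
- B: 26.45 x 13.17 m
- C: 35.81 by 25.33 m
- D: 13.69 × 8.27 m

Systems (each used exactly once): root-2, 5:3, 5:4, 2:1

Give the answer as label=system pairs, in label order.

A=5:4, B=2:1, C=root-2, D=5:3

Ratios: A ≈ 1.250; B ≈ 2.008; C ≈ 1.414; D ≈ 1.655.
Targets: root-2 ≈ 1.414; 5:3 ≈ 1.667; 5:4 ≈ 1.250; 2:1 ≈ 2.000.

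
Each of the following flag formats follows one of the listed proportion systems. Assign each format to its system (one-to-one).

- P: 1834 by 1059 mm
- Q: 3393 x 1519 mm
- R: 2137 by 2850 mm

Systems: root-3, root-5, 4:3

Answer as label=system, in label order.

P=root-3, Q=root-5, R=4:3

P = 1834/1059 ≈ 1.732 → root-3 (1.732)
Q = 3393/1519 ≈ 2.234 → root-5 (2.236)
R = 2850/2137 ≈ 1.334 → 4:3 (1.333)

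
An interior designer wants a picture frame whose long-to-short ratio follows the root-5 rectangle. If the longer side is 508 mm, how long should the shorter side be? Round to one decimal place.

227.2 mm

root-5 ≈ 2.23607.
Shorter side = 508 ÷ 2.23607 ≈ 227.184 → 227.2 mm.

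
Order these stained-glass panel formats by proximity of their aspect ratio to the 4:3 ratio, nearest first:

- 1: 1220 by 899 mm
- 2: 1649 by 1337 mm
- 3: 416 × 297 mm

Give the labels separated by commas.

1: 1220/899 ≈ 1.357 → |1.357 − 1.333| = 0.024
2: 1649/1337 ≈ 1.233 → |1.233 − 1.333| = 0.100
3: 416/297 ≈ 1.401 → |1.401 − 1.333| = 0.068

1, 3, 2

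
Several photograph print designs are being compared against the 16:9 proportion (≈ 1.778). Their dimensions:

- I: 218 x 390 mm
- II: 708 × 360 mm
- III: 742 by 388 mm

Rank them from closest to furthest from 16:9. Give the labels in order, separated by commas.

I, III, II

I: 390/218 ≈ 1.789 → |1.789 − 1.778| = 0.011
II: 708/360 ≈ 1.967 → |1.967 − 1.778| = 0.189
III: 742/388 ≈ 1.912 → |1.912 − 1.778| = 0.134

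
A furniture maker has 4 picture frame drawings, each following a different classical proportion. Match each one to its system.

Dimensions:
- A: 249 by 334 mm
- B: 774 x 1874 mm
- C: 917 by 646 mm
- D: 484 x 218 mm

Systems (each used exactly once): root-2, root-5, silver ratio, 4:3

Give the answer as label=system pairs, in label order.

A=4:3, B=silver ratio, C=root-2, D=root-5

A = 334/249 ≈ 1.341 → 4:3 (1.333)
B = 1874/774 ≈ 2.421 → silver ratio (2.414)
C = 917/646 ≈ 1.420 → root-2 (1.414)
D = 484/218 ≈ 2.220 → root-5 (2.236)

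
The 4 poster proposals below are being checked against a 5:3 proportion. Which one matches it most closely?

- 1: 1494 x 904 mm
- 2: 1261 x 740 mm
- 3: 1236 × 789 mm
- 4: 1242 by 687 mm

1

Target 5:3 ≈ 1.667.
1: 1.653 (Δ0.014)  2: 1.704 (Δ0.037)  3: 1.567 (Δ0.100)  4: 1.808 (Δ0.141)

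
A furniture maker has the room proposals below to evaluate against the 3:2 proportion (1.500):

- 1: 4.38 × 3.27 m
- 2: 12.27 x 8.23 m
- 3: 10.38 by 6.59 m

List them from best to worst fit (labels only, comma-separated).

Ratios: 1 = 4.38 / 3.27 ≈ 1.339; 2 = 12.27 / 8.23 ≈ 1.491; 3 = 10.38 / 6.59 ≈ 1.575.
|Δ from 1.500|: 1 0.161; 2 0.009; 3 0.075.

2, 3, 1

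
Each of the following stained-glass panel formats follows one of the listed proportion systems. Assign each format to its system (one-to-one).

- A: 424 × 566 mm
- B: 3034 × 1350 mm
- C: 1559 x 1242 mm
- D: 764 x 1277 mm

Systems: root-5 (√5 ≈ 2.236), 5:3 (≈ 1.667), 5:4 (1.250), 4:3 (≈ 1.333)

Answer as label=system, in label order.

A=4:3, B=root-5, C=5:4, D=5:3

Ratios: A ≈ 1.335; B ≈ 2.247; C ≈ 1.255; D ≈ 1.671.
Targets: root-5 ≈ 2.236; 5:3 ≈ 1.667; 5:4 ≈ 1.250; 4:3 ≈ 1.333.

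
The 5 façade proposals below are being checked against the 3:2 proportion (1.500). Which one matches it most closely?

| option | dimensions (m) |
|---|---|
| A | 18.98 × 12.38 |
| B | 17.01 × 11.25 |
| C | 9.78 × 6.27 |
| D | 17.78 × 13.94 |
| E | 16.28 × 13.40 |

B

Ratios (long/short): A ≈ 1.533; B ≈ 1.512; C ≈ 1.560; D ≈ 1.275; E ≈ 1.215.
3:2 ≈ 1.500; option B is nearest (Δ 0.012).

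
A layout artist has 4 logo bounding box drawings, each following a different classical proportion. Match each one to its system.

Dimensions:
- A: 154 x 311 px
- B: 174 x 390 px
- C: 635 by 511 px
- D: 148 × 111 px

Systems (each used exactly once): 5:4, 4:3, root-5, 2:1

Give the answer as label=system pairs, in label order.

A=2:1, B=root-5, C=5:4, D=4:3

A = 311/154 ≈ 2.019 → 2:1 (2.000)
B = 390/174 ≈ 2.241 → root-5 (2.236)
C = 635/511 ≈ 1.243 → 5:4 (1.250)
D = 148/111 ≈ 1.333 → 4:3 (1.333)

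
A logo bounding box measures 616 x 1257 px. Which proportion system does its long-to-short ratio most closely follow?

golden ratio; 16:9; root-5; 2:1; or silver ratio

Ratio = 1257 / 616 ≈ 2.041.
Distances: golden ratio 1.618 (Δ 0.423); 16:9 1.778 (Δ 0.263); root-5 2.236 (Δ 0.195); 2:1 2.000 (Δ 0.041); silver ratio 2.414 (Δ 0.373).

2:1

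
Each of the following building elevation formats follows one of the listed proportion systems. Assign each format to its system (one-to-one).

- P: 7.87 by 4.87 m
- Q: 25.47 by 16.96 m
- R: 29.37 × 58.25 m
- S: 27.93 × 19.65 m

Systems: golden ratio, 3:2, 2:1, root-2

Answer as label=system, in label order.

P = 7.87/4.87 ≈ 1.616 → golden ratio (1.618)
Q = 25.47/16.96 ≈ 1.502 → 3:2 (1.500)
R = 58.25/29.37 ≈ 1.983 → 2:1 (2.000)
S = 27.93/19.65 ≈ 1.421 → root-2 (1.414)

P=golden ratio, Q=3:2, R=2:1, S=root-2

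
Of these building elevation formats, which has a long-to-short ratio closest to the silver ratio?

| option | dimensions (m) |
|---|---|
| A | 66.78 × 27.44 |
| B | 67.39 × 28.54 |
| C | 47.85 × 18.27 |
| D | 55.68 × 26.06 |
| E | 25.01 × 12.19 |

Ratios (long/short): A ≈ 2.434; B ≈ 2.361; C ≈ 2.619; D ≈ 2.137; E ≈ 2.052.
silver ratio ≈ 2.414; option A is nearest (Δ 0.020).

A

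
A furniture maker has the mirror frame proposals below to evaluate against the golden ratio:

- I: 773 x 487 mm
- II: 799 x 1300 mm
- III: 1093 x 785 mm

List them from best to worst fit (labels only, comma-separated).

II, I, III

I: 773/487 ≈ 1.587 → |1.587 − 1.618| = 0.031
II: 1300/799 ≈ 1.627 → |1.627 − 1.618| = 0.009
III: 1093/785 ≈ 1.392 → |1.392 − 1.618| = 0.226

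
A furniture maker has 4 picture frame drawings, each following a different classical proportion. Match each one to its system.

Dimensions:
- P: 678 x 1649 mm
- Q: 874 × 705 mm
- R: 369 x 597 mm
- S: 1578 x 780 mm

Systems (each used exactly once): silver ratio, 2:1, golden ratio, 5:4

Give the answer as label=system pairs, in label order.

P = 1649/678 ≈ 2.432 → silver ratio (2.414)
Q = 874/705 ≈ 1.240 → 5:4 (1.250)
R = 597/369 ≈ 1.618 → golden ratio (1.618)
S = 1578/780 ≈ 2.023 → 2:1 (2.000)

P=silver ratio, Q=5:4, R=golden ratio, S=2:1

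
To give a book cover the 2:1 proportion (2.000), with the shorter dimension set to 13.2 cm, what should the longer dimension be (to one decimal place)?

26.4 cm

2:1 = 2.00000.
Longer side = 13.2 × 2.00000 ≈ 26.400 → 26.4 cm.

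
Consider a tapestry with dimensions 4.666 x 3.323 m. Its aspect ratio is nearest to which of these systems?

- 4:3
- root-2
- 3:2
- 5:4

root-2

4.666/3.323 ≈ 1.404. Nearest candidates are root-2 (1.414, off by 0.010) and 4:3 (1.333, off by 0.071).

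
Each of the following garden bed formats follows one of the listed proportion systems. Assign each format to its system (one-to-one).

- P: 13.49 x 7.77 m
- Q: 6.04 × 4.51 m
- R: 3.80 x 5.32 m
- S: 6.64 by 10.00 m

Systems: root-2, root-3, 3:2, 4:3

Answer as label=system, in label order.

P = 13.49/7.77 ≈ 1.736 → root-3 (1.732)
Q = 6.04/4.51 ≈ 1.339 → 4:3 (1.333)
R = 5.32/3.80 ≈ 1.400 → root-2 (1.414)
S = 10.00/6.64 ≈ 1.506 → 3:2 (1.500)

P=root-3, Q=4:3, R=root-2, S=3:2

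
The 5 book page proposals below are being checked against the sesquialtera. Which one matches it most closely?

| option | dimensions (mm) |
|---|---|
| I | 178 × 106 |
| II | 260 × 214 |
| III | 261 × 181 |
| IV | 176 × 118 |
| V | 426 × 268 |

Ratios (long/short): I ≈ 1.679; II ≈ 1.215; III ≈ 1.442; IV ≈ 1.492; V ≈ 1.590.
3:2 ≈ 1.500; option IV is nearest (Δ 0.008).

IV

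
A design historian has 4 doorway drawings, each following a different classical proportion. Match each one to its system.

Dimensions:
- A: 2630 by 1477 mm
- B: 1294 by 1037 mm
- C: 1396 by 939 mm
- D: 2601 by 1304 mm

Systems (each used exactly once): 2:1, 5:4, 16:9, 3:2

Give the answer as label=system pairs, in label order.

Ratios: A ≈ 1.781; B ≈ 1.248; C ≈ 1.487; D ≈ 1.995.
Targets: 2:1 ≈ 2.000; 5:4 ≈ 1.250; 16:9 ≈ 1.778; 3:2 ≈ 1.500.

A=16:9, B=5:4, C=3:2, D=2:1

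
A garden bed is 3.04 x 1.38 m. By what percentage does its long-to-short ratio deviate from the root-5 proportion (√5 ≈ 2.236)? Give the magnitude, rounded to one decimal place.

Ratio = 3.04 / 1.38 ≈ 2.2029.
Ideal root-5 ≈ 2.2361. |2.2029 − 2.2361| / 2.2361 ≈ 1.48% → 1.5%.

1.5%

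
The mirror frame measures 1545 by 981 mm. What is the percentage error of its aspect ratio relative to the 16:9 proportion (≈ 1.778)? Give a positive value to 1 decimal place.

Ratio = 1545 / 981 ≈ 1.5749.
Ideal 16:9 ≈ 1.7778. |1.5749 − 1.7778| / 1.7778 ≈ 11.41% → 11.4%.

11.4%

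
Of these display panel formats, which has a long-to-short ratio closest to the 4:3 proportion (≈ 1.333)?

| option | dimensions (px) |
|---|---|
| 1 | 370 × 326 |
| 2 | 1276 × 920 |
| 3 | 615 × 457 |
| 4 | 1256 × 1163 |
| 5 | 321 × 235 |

Target 4:3 ≈ 1.333.
1: 1.135 (Δ0.198)  2: 1.387 (Δ0.054)  3: 1.346 (Δ0.013)  4: 1.080 (Δ0.253)  5: 1.366 (Δ0.033)

3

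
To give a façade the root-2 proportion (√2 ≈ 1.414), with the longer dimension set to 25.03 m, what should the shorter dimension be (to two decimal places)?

17.70 m

root-2 ≈ 1.41421.
Shorter side = 25.03 ÷ 1.41421 ≈ 17.6989 → 17.70 m.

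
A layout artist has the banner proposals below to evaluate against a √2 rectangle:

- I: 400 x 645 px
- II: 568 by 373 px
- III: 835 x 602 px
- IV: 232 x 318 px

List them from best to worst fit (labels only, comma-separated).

III, IV, II, I

I: 645/400 ≈ 1.613 → |1.613 − 1.414| = 0.199
II: 568/373 ≈ 1.523 → |1.523 − 1.414| = 0.109
III: 835/602 ≈ 1.387 → |1.387 − 1.414| = 0.027
IV: 318/232 ≈ 1.371 → |1.371 − 1.414| = 0.043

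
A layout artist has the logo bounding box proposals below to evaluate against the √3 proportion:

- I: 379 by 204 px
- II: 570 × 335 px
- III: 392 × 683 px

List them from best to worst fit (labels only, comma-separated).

III, II, I

Ratios: I = 379 / 204 ≈ 1.858; II = 570 / 335 ≈ 1.701; III = 683 / 392 ≈ 1.742.
|Δ from 1.732|: I 0.126; II 0.031; III 0.010.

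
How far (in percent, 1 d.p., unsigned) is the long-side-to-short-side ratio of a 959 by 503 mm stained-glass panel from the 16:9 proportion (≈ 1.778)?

Ratio = 959 / 503 ≈ 1.9066.
Ideal 16:9 ≈ 1.7778. |1.9066 − 1.7778| / 1.7778 ≈ 7.24% → 7.2%.

7.2%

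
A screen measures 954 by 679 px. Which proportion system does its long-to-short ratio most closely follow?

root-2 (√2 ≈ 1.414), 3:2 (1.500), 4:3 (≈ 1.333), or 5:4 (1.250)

Ratio = 954 / 679 ≈ 1.405.
Distances: root-2 1.414 (Δ 0.009); 3:2 1.500 (Δ 0.095); 4:3 1.333 (Δ 0.072); 5:4 1.250 (Δ 0.155).

root-2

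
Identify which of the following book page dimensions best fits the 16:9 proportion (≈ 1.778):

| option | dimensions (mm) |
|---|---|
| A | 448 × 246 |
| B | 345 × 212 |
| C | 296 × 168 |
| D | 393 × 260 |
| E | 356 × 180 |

C

Ratios (long/short): A ≈ 1.821; B ≈ 1.627; C ≈ 1.762; D ≈ 1.512; E ≈ 1.978.
16:9 ≈ 1.778; option C is nearest (Δ 0.016).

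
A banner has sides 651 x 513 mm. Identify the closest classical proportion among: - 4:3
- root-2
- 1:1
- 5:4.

Ratio = 651 / 513 ≈ 1.269.
Distances: 4:3 1.333 (Δ 0.064); root-2 1.414 (Δ 0.145); 1:1 1.000 (Δ 0.269); 5:4 1.250 (Δ 0.019).

5:4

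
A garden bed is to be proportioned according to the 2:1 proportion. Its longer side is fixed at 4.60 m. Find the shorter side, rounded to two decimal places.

2:1 = 2.00000.
Shorter side = 4.60 ÷ 2.00000 ≈ 2.3000 → 2.30 m.

2.30 m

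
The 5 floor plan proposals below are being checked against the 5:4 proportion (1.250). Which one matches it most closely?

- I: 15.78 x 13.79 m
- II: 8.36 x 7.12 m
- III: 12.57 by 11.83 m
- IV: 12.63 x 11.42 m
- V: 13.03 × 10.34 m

V

Target 5:4 ≈ 1.250.
I: 1.144 (Δ0.106)  II: 1.174 (Δ0.076)  III: 1.063 (Δ0.187)  IV: 1.106 (Δ0.144)  V: 1.260 (Δ0.010)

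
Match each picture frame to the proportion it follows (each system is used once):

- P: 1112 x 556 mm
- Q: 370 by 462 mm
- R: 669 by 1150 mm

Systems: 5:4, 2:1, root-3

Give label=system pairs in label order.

P=2:1, Q=5:4, R=root-3

Ratios: P ≈ 2.000; Q ≈ 1.249; R ≈ 1.719.
Targets: 5:4 ≈ 1.250; 2:1 ≈ 2.000; root-3 ≈ 1.732.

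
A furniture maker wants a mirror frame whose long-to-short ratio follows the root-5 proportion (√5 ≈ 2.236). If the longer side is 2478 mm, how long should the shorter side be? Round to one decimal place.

1108.2 mm

root-5 ≈ 2.23607.
Shorter side = 2478 ÷ 2.23607 ≈ 1108.194 → 1108.2 mm.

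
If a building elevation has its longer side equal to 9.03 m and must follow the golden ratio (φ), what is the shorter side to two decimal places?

golden ratio ≈ 1.61803.
Shorter side = 9.03 ÷ 1.61803 ≈ 5.5809 → 5.58 m.

5.58 m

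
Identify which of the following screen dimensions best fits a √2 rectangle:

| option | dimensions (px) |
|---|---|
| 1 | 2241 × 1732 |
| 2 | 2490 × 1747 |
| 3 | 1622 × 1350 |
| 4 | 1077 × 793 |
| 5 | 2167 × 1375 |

2

Target root-2 ≈ 1.414.
1: 1.294 (Δ0.120)  2: 1.425 (Δ0.011)  3: 1.201 (Δ0.213)  4: 1.358 (Δ0.056)  5: 1.576 (Δ0.162)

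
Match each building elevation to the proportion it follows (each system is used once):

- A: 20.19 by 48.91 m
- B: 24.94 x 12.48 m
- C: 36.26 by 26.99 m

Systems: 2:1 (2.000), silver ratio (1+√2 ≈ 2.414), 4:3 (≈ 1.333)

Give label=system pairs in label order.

A = 48.91/20.19 ≈ 2.422 → silver ratio (2.414)
B = 24.94/12.48 ≈ 1.998 → 2:1 (2.000)
C = 36.26/26.99 ≈ 1.343 → 4:3 (1.333)

A=silver ratio, B=2:1, C=4:3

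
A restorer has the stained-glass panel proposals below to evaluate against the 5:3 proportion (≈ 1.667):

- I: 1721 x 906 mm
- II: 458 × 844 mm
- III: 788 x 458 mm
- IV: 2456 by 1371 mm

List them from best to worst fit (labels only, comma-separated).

I: 1721/906 ≈ 1.900 → |1.900 − 1.667| = 0.233
II: 844/458 ≈ 1.843 → |1.843 − 1.667| = 0.176
III: 788/458 ≈ 1.721 → |1.721 − 1.667| = 0.054
IV: 2456/1371 ≈ 1.791 → |1.791 − 1.667| = 0.124

III, IV, II, I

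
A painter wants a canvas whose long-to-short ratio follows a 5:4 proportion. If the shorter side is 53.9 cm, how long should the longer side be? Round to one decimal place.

5:4 = 1.25000.
Longer side = 53.9 × 1.25000 ≈ 67.375 → 67.4 cm.

67.4 cm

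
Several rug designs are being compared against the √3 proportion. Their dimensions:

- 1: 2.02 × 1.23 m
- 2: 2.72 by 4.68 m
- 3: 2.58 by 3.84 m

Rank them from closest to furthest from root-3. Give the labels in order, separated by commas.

1: 2.02/1.23 ≈ 1.642 → |1.642 − 1.732| = 0.090
2: 4.68/2.72 ≈ 1.721 → |1.721 − 1.732| = 0.011
3: 3.84/2.58 ≈ 1.488 → |1.488 − 1.732| = 0.244

2, 1, 3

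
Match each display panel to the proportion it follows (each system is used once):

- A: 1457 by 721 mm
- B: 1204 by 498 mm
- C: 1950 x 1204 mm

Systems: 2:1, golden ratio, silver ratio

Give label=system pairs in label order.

A=2:1, B=silver ratio, C=golden ratio

Ratios: A ≈ 2.021; B ≈ 2.418; C ≈ 1.620.
Targets: 2:1 ≈ 2.000; golden ratio ≈ 1.618; silver ratio ≈ 2.414.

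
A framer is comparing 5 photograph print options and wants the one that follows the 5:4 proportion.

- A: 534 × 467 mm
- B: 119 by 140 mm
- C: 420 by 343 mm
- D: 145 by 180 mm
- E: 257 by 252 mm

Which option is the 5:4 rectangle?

D

Target 5:4 ≈ 1.250.
A: 1.143 (Δ0.107)  B: 1.176 (Δ0.074)  C: 1.224 (Δ0.026)  D: 1.241 (Δ0.009)  E: 1.020 (Δ0.230)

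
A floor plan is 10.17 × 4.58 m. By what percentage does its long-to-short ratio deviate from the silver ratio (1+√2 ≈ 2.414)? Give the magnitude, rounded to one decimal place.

Ratio = 10.17 / 4.58 ≈ 2.2205.
Ideal silver ratio ≈ 2.4142. |2.2205 − 2.4142| / 2.4142 ≈ 8.02% → 8.0%.

8.0%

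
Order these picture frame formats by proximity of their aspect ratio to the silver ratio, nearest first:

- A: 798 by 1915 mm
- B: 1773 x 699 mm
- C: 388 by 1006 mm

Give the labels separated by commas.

A, B, C

A: 1915/798 ≈ 2.400 → |2.400 − 2.414| = 0.014
B: 1773/699 ≈ 2.536 → |2.536 − 2.414| = 0.122
C: 1006/388 ≈ 2.593 → |2.593 − 2.414| = 0.179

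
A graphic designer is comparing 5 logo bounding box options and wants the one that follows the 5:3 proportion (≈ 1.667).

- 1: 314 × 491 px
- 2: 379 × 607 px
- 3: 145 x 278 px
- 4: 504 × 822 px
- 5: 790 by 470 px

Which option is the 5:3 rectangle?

Ratios (long/short): 1 ≈ 1.564; 2 ≈ 1.602; 3 ≈ 1.917; 4 ≈ 1.631; 5 ≈ 1.681.
5:3 ≈ 1.667; option 5 is nearest (Δ 0.014).

5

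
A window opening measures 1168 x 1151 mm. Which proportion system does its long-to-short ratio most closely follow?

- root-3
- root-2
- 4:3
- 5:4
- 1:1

Ratio = 1168 / 1151 ≈ 1.015.
Distances: root-3 1.732 (Δ 0.717); root-2 1.414 (Δ 0.399); 4:3 1.333 (Δ 0.318); 5:4 1.250 (Δ 0.235); 1:1 1.000 (Δ 0.015).

1:1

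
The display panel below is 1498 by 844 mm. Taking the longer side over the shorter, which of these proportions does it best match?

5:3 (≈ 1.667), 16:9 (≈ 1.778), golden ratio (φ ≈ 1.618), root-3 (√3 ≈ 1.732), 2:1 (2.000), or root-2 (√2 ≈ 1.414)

1498/844 ≈ 1.775. Nearest candidates are 16:9 (1.778, off by 0.003) and root-3 (1.732, off by 0.043).

16:9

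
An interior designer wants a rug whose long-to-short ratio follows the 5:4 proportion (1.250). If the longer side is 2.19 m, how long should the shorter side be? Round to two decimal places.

1.75 m

5:4 = 1.25000.
Shorter side = 2.19 ÷ 1.25000 ≈ 1.7520 → 1.75 m.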